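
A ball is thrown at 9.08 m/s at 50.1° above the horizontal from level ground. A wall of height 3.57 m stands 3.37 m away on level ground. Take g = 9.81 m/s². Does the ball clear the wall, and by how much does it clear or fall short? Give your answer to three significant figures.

No — it falls 1.18 m short of clearing the wall.

v_x = 9.08 cos 50.1° = 5.824 m/s; v_y0 = 9.08 sin 50.1° = 6.966 m/s.
Time to reach the wall: t = 3.37 / 5.824 = 0.5786 s.
Height at that point: y = 6.966×0.5786 − 4.905×0.5786² = 2.388 m.
That is 3.57 − 2.388 = 1.18 m below the top of the wall, so the ball does not clear it.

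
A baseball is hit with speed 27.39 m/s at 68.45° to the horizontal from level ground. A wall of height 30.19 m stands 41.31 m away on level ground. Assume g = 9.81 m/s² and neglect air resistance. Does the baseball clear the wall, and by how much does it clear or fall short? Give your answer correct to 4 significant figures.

No — it falls 8.284 m short of clearing the wall.

v_x = 27.39 cos 68.45° = 10.061 m/s; v_y0 = 27.39 sin 68.45° = 25.475 m/s.
Time to reach the wall: t = 41.31 / 10.061 = 4.1060 s.
Height at that point: y = 25.475×4.1060 − 4.905×4.1060² = 21.906 m.
That is 30.19 − 21.906 = 8.284 m below the top of the wall, so the baseball does not clear it.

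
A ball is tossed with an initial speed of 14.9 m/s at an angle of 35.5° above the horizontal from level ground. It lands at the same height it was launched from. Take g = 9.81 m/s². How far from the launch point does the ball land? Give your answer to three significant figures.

21.4 m

For level ground, R = v₀² sin(2θ) / g.
sin(2 × 35.5°) = sin 71.00° = 0.9455.
R = (14.9)² × 0.9455 / 9.81 = 21.4 m.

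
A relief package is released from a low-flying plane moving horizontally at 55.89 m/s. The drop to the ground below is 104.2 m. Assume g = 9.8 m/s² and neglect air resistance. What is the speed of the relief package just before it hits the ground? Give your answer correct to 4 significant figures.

Fall time: t = √(2 × 104.2 / 9.8) = 4.6114 s.
At impact: v_x = 55.89 m/s (unchanged), v_y = g t = 9.8 × 4.6114 = 45.192 m/s.
Speed = √(v_x² + v_y²) = √(3123.7 + 2042.3) = 71.87 m/s.

71.87 m/s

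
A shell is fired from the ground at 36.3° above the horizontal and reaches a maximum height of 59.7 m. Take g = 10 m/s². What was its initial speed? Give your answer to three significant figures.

58.4 m/s

At maximum height v_y = 0, so (v₀ sin θ)² = 2 g H.
v₀ sin 36.3° = √(2 × 10 × 59.7) = 34.55 m/s.
v₀ = 34.55 / sin 36.3° = 34.55 / 0.5920 = 58.4 m/s.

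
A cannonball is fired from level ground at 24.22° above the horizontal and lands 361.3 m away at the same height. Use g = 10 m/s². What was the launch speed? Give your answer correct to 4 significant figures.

On level ground, R = v₀² sin(2θ) / g, so v₀ = √(R g / sin 2θ).
sin(2 × 24.22°) = 0.7483.
v₀ = √(361.3 × 10 / 0.7483) = √4828.3 = 69.49 m/s.

69.49 m/s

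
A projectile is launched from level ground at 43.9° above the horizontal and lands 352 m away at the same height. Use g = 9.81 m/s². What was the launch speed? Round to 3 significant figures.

58.8 m/s

On level ground, R = v₀² sin(2θ) / g, so v₀ = √(R g / sin 2θ).
sin(2 × 43.9°) = 0.9993.
v₀ = √(352 × 9.81 / 0.9993) = √3456 = 58.8 m/s.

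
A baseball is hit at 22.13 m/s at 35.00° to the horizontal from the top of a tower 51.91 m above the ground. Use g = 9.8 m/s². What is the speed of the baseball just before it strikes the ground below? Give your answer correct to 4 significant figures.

38.82 m/s

v_x = 22.13 cos 35.00° = 18.128 m/s is unchanged throughout.
For the vertical component, v_y² = v_y0² + 2 g h = (12.693)² + 2×9.8×51.91 = 1178.5, so |v_y| = 34.329 m/s.
Impact speed = √(v_x² + v_y²) = √(328.62 + 1178.5) = 38.82 m/s.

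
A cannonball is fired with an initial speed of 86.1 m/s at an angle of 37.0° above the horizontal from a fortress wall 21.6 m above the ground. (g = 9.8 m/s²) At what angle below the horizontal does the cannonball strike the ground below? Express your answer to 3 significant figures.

v_x = 86.1 cos 37.0° = 68.76 m/s.
At impact |v_y| = √(v_y0² + 2 g h) = √(51.82² + 2×9.8×21.6) = 55.76 m/s.
Angle below horizontal = arctan(|v_y| / v_x) = arctan(55.76 / 68.76) = 39.0°.

39.0°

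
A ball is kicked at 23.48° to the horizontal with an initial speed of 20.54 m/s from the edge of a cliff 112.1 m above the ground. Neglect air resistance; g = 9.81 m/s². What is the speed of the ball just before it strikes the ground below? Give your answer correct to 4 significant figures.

51.20 m/s

v_x = 20.54 cos 23.48° = 18.839 m/s is unchanged throughout.
For the vertical component, v_y² = v_y0² + 2 g h = (8.1837)² + 2×9.81×112.1 = 2266.4, so |v_y| = 47.607 m/s.
Impact speed = √(v_x² + v_y²) = √(354.91 + 2266.4) = 51.20 m/s.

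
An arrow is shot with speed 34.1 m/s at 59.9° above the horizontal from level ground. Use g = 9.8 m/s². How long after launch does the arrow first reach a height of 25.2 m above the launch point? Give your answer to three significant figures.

v_y0 = 34.1 sin 59.9° = 29.50 m/s.
Set y = v_y0 t − ½ g t² = 25.2: 4.900 t² − 29.50 t + 25.2 = 0.
t = [29.50 ± √(870.2 − 493.9)] / 9.8 = (29.50 ± 19.40) / 9.8, giving t = 1.03 s or t = 4.99 s.
The arrow is on the way up at the first time, so t = 1.03 s.

1.03 s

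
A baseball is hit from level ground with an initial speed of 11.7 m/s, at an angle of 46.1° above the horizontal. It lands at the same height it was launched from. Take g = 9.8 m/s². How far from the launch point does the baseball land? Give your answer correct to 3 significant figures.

For level ground, R = v₀² sin(2θ) / g.
sin(2 × 46.1°) = sin 92.20° = 0.9993.
R = (11.7)² × 0.9993 / 9.8 = 14.0 m.

14.0 m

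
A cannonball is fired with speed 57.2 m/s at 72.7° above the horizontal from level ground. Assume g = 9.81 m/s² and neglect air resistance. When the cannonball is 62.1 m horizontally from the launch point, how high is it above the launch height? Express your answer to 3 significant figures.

v_x = 57.2 cos 72.7° = 17.01 m/s, v_y0 = 57.2 sin 72.7° = 54.61 m/s.
Time to reach x = 62.1 m: t = x / v_x = 62.1 / 17.01 = 3.651 s.
y = v_y0 t − ½ g t² = 54.61×3.651 − 4.905×3.651² = 134 m.

134 m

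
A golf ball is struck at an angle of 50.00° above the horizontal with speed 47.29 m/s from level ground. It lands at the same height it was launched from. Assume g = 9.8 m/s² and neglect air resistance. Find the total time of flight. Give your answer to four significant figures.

Vertical component: v_y = 47.29 sin 50.00° = 36.226 m/s.
For a projectile landing at launch height, time of flight is t = 2 v_y / g = 2 × 36.226 / 9.8 = 7.393 s.

7.393 s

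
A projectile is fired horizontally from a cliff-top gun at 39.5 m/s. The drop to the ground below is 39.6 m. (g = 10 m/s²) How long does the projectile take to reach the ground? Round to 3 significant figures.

2.81 s

The horizontal speed doesn't affect the fall. With v_y0 = 0, h = ½ g t².
t = √(2 × 39.6 / 10) = √7.920 = 2.81 s.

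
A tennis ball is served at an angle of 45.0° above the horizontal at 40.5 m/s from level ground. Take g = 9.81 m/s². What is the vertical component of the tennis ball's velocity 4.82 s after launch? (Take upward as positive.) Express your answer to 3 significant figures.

-18.6 m/s

Initial vertical component: v_y0 = 40.5 sin 45.0° = 28.64 m/s.
v_y(t) = v_y0 − g t = 28.64 − 9.81 × 4.82 = -18.6 m/s.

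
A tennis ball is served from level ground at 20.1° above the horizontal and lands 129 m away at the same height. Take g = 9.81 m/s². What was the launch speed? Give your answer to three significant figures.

44.3 m/s

On level ground, R = v₀² sin(2θ) / g, so v₀ = √(R g / sin 2θ).
sin(2 × 20.1°) = 0.6455.
v₀ = √(129 × 9.81 / 0.6455) = √1960 = 44.3 m/s.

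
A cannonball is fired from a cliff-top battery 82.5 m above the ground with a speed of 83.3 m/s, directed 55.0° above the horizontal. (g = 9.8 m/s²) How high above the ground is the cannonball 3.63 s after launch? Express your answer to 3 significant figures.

266 m

v_y0 = 83.3 sin 55.0° = 68.24 m/s.
y(t) = 82.5 + v_y0 t − ½ g t² = 82.5 + 68.24×3.63 − ½×9.8×3.63² = 266 m.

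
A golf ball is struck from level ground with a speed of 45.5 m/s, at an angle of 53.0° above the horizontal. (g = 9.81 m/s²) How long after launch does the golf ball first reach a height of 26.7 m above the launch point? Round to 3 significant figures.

v_y0 = 45.5 sin 53.0° = 36.34 m/s.
Set y = v_y0 t − ½ g t² = 26.7: 4.905 t² − 36.34 t + 26.7 = 0.
t = [36.34 ± √(1321 − 523.9)] / 9.81 = (36.34 ± 28.23) / 9.81, giving t = 0.827 s or t = 6.58 s.
The golf ball is on the way up at the first time, so t = 0.827 s.

0.827 s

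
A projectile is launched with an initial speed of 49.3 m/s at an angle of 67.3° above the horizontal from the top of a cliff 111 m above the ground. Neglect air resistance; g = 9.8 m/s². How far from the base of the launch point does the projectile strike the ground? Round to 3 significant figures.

Components: v_x = 49.3 cos 67.3° = 19.03 m/s, v_y = 49.3 sin 67.3° = 45.48 m/s.
Vertical: 0 = 111 + 45.48 t − ½(9.8) t² ⇒ 4.900 t² − 45.48 t − 111 = 0.
t = [45.48 + √(2068 + 2176)] / 9.800 = 11.29 s.
Horizontal: R = v_x · t = 19.03 × 11.29 = 215 m.

215 m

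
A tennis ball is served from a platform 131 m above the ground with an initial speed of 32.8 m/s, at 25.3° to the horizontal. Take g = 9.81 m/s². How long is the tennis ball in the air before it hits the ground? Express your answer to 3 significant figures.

6.79 s

Vertical component: v_y = 32.8 sin 25.3° = 14.02 m/s.
Taking up as positive with launch at y = 131 m, landing at y = 0: 0 = 131 + 14.02 t − ½(9.81) t².
Solving 4.905 t² − 14.02 t − 131 = 0 gives t = [14.02 + √(14.02² + 4·4.905·131)] / 9.810 = 6.79 s.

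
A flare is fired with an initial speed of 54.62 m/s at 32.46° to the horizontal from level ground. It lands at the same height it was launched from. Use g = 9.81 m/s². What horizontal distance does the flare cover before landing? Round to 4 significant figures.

275.4 m

For level ground, R = v₀² sin(2θ) / g.
sin(2 × 32.46°) = sin 64.920° = 0.9057.
R = (54.62)² × 0.9057 / 9.81 = 275.4 m.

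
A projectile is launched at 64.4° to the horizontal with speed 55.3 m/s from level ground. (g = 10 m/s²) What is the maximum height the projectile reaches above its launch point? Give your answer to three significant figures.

124 m

Vertical component of launch velocity: v_y = 55.3 sin 64.4° = 49.87 m/s.
At the highest point the vertical velocity is zero, so v_y² = 2 g h_max.
h_max = (49.87)² / (2 × 10) = 2487 / 20.00 = 124 m.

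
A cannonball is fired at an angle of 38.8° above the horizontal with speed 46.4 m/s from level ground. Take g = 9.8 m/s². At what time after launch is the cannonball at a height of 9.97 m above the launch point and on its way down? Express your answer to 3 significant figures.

5.57 s

v_y0 = 46.4 sin 38.8° = 29.07 m/s.
Set y = v_y0 t − ½ g t² = 9.97: 4.900 t² − 29.07 t + 9.97 = 0.
t = [29.07 ± √(845.1 − 195.4)] / 9.8 = (29.07 ± 25.49) / 9.8, giving t = 0.365 s or t = 5.57 s.
On the way down corresponds to the larger root: t = 5.57 s.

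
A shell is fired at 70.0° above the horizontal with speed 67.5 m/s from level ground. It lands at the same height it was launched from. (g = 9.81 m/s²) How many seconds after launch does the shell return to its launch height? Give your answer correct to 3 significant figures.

Vertical component: v_y = 67.5 sin 70.0° = 63.43 m/s.
For a projectile landing at launch height, time of flight is t = 2 v_y / g = 2 × 63.43 / 9.81 = 12.9 s.

12.9 s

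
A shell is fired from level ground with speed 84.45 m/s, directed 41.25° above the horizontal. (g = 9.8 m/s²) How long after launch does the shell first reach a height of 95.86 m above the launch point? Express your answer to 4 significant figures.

v_y0 = 84.45 sin 41.25° = 55.682 m/s.
Set y = v_y0 t − ½ g t² = 95.86: 4.900 t² − 55.682 t + 95.86 = 0.
t = [55.682 ± √(3100.5 − 1878.9)] / 9.8 = (55.682 ± 34.951) / 9.8, giving t = 2.115 s or t = 9.248 s.
The shell is on the way up at the first time, so t = 2.115 s.

2.115 s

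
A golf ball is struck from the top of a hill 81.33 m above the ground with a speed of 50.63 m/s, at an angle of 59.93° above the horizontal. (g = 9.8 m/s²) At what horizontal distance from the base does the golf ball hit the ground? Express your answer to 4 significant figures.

266.9 m

Components: v_x = 50.63 cos 59.93° = 25.369 m/s, v_y = 50.63 sin 59.93° = 43.816 m/s.
Vertical: 0 = 81.33 + 43.816 t − ½(9.8) t² ⇒ 4.900 t² − 43.816 t − 81.33 = 0.
t = [43.816 + √(1919.8 + 1594.1)] / 9.800 = 10.520 s.
Horizontal: R = v_x · t = 25.369 × 10.520 = 266.9 m.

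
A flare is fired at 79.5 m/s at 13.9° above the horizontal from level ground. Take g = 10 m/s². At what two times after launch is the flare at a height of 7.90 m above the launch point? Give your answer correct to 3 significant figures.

0.472 s and 3.35 s

v_y0 = 79.5 sin 13.9° = 19.10 m/s.
Set y = v_y0 t − ½ g t² = 7.90: 5.000 t² − 19.10 t + 7.90 = 0.
t = [19.10 ± √(364.8 − 158.0)] / 10 = (19.10 ± 14.38) / 10, giving t = 0.472 s or t = 3.35 s.
So the flare is at 7.90 m at t = 0.472 s (rising) and t = 3.35 s (falling).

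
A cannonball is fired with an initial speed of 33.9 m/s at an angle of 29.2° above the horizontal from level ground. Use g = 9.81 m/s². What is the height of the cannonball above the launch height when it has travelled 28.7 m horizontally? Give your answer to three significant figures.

v_x = 33.9 cos 29.2° = 29.59 m/s, v_y0 = 33.9 sin 29.2° = 16.54 m/s.
Time to reach x = 28.7 m: t = x / v_x = 28.7 / 29.59 = 0.9699 s.
y = v_y0 t − ½ g t² = 16.54×0.9699 − 4.905×0.9699² = 11.4 m.

11.4 m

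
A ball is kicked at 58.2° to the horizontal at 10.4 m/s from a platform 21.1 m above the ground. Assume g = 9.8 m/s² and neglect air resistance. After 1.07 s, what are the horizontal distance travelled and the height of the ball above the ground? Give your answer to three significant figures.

x = 5.86 m, y = 24.9 m

v_x = 10.4 cos 58.2° = 5.480 m/s; v_y0 = 10.4 sin 58.2° = 8.839 m/s.
x = v_x t = 5.480 × 1.07 = 5.86 m.
y = 21.1 + v_y0 t − ½ g t² = 24.9 m.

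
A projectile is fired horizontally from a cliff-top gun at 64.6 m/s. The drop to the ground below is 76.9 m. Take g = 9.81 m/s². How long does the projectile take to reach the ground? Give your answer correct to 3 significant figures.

The horizontal speed doesn't affect the fall. With v_y0 = 0, h = ½ g t².
t = √(2 × 76.9 / 9.81) = √15.68 = 3.96 s.

3.96 s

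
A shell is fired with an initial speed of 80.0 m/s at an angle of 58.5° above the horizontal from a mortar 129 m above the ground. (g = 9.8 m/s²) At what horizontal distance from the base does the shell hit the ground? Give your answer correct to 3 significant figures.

652 m

Components: v_x = 80.0 cos 58.5° = 41.80 m/s, v_y = 80.0 sin 58.5° = 68.21 m/s.
Vertical: 0 = 129 + 68.21 t − ½(9.8) t² ⇒ 4.900 t² − 68.21 t − 129 = 0.
t = [68.21 + √(4653 + 2528)] / 9.800 = 15.61 s.
Horizontal: R = v_x · t = 41.80 × 15.61 = 652 m.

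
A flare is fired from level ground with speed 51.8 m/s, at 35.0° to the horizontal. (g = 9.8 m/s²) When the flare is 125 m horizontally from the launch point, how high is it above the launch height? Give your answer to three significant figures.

45.0 m

v_x = 51.8 cos 35.0° = 42.43 m/s, v_y0 = 51.8 sin 35.0° = 29.71 m/s.
Time to reach x = 125 m: t = x / v_x = 125 / 42.43 = 2.946 s.
y = v_y0 t − ½ g t² = 29.71×2.946 − 4.900×2.946² = 45.0 m.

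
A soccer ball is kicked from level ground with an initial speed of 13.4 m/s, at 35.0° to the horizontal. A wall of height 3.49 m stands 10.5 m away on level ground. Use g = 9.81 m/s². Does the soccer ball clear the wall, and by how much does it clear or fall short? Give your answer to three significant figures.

v_x = 13.4 cos 35.0° = 10.98 m/s; v_y0 = 13.4 sin 35.0° = 7.686 m/s.
Time to reach the wall: t = 10.5 / 10.98 = 0.9563 s.
Height at that point: y = 7.686×0.9563 − 4.905×0.9563² = 2.864 m.
That is 3.49 − 2.864 = 0.626 m below the top of the wall, so the soccer ball does not clear it.

No — it falls 0.626 m short of clearing the wall.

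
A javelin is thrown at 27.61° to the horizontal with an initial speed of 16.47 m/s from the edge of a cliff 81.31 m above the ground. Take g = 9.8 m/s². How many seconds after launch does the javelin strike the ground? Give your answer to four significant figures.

Vertical component: v_y = 16.47 sin 27.61° = 7.6330 m/s.
Taking up as positive with launch at y = 81.31 m, landing at y = 0: 0 = 81.31 + 7.6330 t − ½(9.8) t².
Solving 4.900 t² − 7.6330 t − 81.31 = 0 gives t = [7.6330 + √(7.6330² + 4·4.900·81.31)] / 9.800 = 4.926 s.

4.926 s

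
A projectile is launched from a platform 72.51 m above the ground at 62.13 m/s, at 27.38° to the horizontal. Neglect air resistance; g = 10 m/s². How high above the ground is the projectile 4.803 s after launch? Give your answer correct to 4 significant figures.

v_y0 = 62.13 sin 27.38° = 28.573 m/s.
y(t) = 72.51 + v_y0 t − ½ g t² = 72.51 + 28.573×4.803 − ½×10×4.803² = 94.40 m.

94.40 m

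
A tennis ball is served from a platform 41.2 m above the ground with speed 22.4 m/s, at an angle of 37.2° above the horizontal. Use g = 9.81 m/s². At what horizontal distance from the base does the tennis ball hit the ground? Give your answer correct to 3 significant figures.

81.9 m

Components: v_x = 22.4 cos 37.2° = 17.84 m/s, v_y = 22.4 sin 37.2° = 13.54 m/s.
Vertical: 0 = 41.2 + 13.54 t − ½(9.81) t² ⇒ 4.905 t² − 13.54 t − 41.2 = 0.
t = [13.54 + √(183.3 + 808.3)] / 9.810 = 4.590 s.
Horizontal: R = v_x · t = 17.84 × 4.590 = 81.9 m.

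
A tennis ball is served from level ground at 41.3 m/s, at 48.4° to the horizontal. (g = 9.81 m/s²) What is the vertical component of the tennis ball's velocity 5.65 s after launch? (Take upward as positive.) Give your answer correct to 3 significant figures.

Initial vertical component: v_y0 = 41.3 sin 48.4° = 30.88 m/s.
v_y(t) = v_y0 − g t = 30.88 − 9.81 × 5.65 = -24.5 m/s.

-24.5 m/s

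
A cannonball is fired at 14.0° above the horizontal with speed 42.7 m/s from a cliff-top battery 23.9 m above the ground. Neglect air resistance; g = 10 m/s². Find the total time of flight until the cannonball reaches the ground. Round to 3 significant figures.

Vertical component: v_y = 42.7 sin 14.0° = 10.33 m/s.
Taking up as positive with launch at y = 23.9 m, landing at y = 0: 0 = 23.9 + 10.33 t − ½(10) t².
Solving 5.000 t² − 10.33 t − 23.9 = 0 gives t = [10.33 + √(10.33² + 4·5.000·23.9)] / 10.00 = 3.45 s.

3.45 s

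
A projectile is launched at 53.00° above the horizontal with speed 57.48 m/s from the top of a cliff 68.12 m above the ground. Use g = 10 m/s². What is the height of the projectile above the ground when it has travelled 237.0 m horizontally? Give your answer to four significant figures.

147.9 m

v_x = 57.48 cos 53.00° = 34.592 m/s, v_y0 = 57.48 sin 53.00° = 45.906 m/s.
Time to reach x = 237.0 m: t = x / v_x = 237.0 / 34.592 = 6.8513 s.
y = 68.12 + v_y0 t − ½ g t² = 68.12 + 45.906×6.8513 − 5.000×6.8513² = 147.9 m.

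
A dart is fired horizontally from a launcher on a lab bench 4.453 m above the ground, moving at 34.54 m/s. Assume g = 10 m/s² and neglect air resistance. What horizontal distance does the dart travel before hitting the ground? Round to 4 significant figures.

32.60 m

Initial vertical velocity is zero, so the fall time comes from h = ½ g t²: t = √(2 × 4.453 / 10) = 0.94372 s.
Horizontal motion is uniform at 34.54 m/s, so x = 34.54 × 0.94372 = 32.60 m.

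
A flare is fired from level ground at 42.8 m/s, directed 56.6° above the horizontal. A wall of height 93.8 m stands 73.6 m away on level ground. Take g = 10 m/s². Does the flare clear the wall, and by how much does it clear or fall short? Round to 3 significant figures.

v_x = 42.8 cos 56.6° = 23.56 m/s; v_y0 = 42.8 sin 56.6° = 35.73 m/s.
Time to reach the wall: t = 73.6 / 23.56 = 3.124 s.
Height at that point: y = 35.73×3.124 − 5.000×3.124² = 62.82 m.
That is 93.8 − 62.82 = 31.0 m below the top of the wall, so the flare does not clear it.

No — it falls 31.0 m short of clearing the wall.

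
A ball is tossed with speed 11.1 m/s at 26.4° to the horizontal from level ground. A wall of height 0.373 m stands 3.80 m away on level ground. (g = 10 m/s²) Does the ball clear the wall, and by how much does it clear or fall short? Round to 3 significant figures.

v_x = 11.1 cos 26.4° = 9.942 m/s; v_y0 = 11.1 sin 26.4° = 4.935 m/s.
Time to reach the wall: t = 3.80 / 9.942 = 0.3822 s.
Height at that point: y = 4.935×0.3822 − 5.000×0.3822² = 1.156 m.
That is 1.156 − 0.373 = 0.783 m above the top of the wall, so the ball clears it.

Yes — it clears the wall by 0.783 m.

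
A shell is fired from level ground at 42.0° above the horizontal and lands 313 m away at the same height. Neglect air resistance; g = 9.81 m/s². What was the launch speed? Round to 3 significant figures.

55.6 m/s

On level ground, R = v₀² sin(2θ) / g, so v₀ = √(R g / sin 2θ).
sin(2 × 42.0°) = 0.9945.
v₀ = √(313 × 9.81 / 0.9945) = √3088 = 55.6 m/s.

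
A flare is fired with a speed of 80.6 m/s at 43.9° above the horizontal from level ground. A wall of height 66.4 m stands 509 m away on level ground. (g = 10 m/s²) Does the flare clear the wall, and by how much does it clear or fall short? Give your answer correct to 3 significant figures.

Yes — it clears the wall by 39.4 m.

v_x = 80.6 cos 43.9° = 58.08 m/s; v_y0 = 80.6 sin 43.9° = 55.89 m/s.
Time to reach the wall: t = 509 / 58.08 = 8.764 s.
Height at that point: y = 55.89×8.764 − 5.000×8.764² = 105.8 m.
That is 105.8 − 66.4 = 39.4 m above the top of the wall, so the flare clears it.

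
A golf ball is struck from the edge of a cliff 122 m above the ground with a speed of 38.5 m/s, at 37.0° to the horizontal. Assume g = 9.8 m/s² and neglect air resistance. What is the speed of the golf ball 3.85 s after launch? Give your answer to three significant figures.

34.0 m/s

v_x = 38.5 cos 37.0° = 30.75 m/s (constant).
v_y(t) = 38.5 sin 37.0° − g t = 23.17 − 9.8 × 3.85 = -14.56 m/s.
Speed = √(v_x² + v_y²) = √(945.6 + 212.0) = 34.0 m/s.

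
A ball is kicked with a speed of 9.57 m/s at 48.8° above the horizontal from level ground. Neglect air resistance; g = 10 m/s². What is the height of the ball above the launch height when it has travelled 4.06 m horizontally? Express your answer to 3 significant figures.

2.56 m

v_x = 9.57 cos 48.8° = 6.304 m/s, v_y0 = 9.57 sin 48.8° = 7.201 m/s.
Time to reach x = 4.06 m: t = x / v_x = 4.06 / 6.304 = 0.6440 s.
y = v_y0 t − ½ g t² = 7.201×0.6440 − 5.000×0.6440² = 2.56 m.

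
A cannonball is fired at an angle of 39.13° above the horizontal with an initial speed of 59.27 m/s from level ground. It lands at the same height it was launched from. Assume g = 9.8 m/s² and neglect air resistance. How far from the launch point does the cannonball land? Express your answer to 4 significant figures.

For level ground, R = v₀² sin(2θ) / g.
sin(2 × 39.13°) = sin 78.260° = 0.9791.
R = (59.27)² × 0.9791 / 9.8 = 351.0 m.

351.0 m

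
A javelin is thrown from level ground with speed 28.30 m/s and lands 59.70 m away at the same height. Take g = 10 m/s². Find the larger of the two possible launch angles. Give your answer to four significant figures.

65.90°

Level-ground range: R = v₀² sin(2θ)/g ⇒ sin 2θ = R g / v₀² = 59.70×10/28.30² = 0.7454.
2θ = arcsin(0.7454) = 48.193° or 180° − 48.193° = 131.807°.
So θ = 24.10° or θ = 65.90°.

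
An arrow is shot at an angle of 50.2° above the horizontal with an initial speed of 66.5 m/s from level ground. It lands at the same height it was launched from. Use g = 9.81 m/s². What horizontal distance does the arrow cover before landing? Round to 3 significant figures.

For level ground, R = v₀² sin(2θ) / g.
sin(2 × 50.2°) = sin 100.4° = 0.9836.
R = (66.5)² × 0.9836 / 9.81 = 443 m.

443 m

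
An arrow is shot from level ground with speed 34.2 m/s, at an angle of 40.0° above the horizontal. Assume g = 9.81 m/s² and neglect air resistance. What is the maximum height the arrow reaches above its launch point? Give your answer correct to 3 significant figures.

24.6 m

Vertical component of launch velocity: v_y = 34.2 sin 40.0° = 21.98 m/s.
At the highest point the vertical velocity is zero, so v_y² = 2 g h_max.
h_max = (21.98)² / (2 × 9.81) = 483.1 / 19.62 = 24.6 m.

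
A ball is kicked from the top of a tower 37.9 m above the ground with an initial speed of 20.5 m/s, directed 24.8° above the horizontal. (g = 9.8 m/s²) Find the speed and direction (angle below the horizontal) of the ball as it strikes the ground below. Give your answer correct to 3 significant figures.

v_x = 20.5 cos 24.8° = 18.61 m/s (constant).
|v_y| at impact = √((8.599)² + 2×9.8×37.9) = 28.58 m/s.
Speed = √(18.61² + 28.58²) = 34.1 m/s; angle = arctan(28.58/18.61) = 56.9° below horizontal.

34.1 m/s at 56.9° below the horizontal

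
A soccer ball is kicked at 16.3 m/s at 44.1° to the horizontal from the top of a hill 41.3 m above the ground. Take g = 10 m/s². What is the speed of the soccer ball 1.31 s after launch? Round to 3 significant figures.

11.8 m/s

v_x = 16.3 cos 44.1° = 11.71 m/s (constant).
v_y(t) = 16.3 sin 44.1° − g t = 11.34 − 10 × 1.31 = -1.760 m/s.
Speed = √(v_x² + v_y²) = √(137.1 + 3.098) = 11.8 m/s.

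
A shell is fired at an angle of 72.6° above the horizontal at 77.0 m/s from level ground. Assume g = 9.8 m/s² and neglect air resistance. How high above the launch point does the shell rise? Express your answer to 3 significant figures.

275 m

Vertical component of launch velocity: v_y = 77.0 sin 72.6° = 73.48 m/s.
At the highest point the vertical velocity is zero, so v_y² = 2 g h_max.
h_max = (73.48)² / (2 × 9.8) = 5399 / 19.60 = 275 m.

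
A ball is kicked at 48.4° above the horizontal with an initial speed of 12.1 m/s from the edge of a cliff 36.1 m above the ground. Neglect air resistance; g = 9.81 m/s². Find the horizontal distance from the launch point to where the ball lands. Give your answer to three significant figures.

Components: v_x = 12.1 cos 48.4° = 8.034 m/s, v_y = 12.1 sin 48.4° = 9.048 m/s.
Vertical: 0 = 36.1 + 9.048 t − ½(9.81) t² ⇒ 4.905 t² − 9.048 t − 36.1 = 0.
t = [9.048 + √(81.87 + 708.3)] / 9.810 = 3.788 s.
Horizontal: R = v_x · t = 8.034 × 3.788 = 30.4 m.

30.4 m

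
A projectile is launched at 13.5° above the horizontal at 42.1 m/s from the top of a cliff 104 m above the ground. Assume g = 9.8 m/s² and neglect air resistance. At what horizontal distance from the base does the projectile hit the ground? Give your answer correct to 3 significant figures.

Components: v_x = 42.1 cos 13.5° = 40.94 m/s, v_y = 42.1 sin 13.5° = 9.828 m/s.
Vertical: 0 = 104 + 9.828 t − ½(9.8) t² ⇒ 4.900 t² − 9.828 t − 104 = 0.
t = [9.828 + √(96.59 + 2038)] / 9.800 = 5.717 s.
Horizontal: R = v_x · t = 40.94 × 5.717 = 234 m.

234 m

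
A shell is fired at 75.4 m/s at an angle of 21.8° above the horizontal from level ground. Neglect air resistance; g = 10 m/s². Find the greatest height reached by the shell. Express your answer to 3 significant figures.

39.2 m

Vertical component of launch velocity: v_y = 75.4 sin 21.8° = 28.00 m/s.
At the highest point the vertical velocity is zero, so v_y² = 2 g h_max.
h_max = (28.00)² / (2 × 10) = 784.0 / 20.00 = 39.2 m.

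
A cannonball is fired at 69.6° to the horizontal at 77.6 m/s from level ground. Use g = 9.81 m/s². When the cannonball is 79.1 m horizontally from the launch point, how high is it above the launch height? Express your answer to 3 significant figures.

171 m

v_x = 77.6 cos 69.6° = 27.05 m/s, v_y0 = 77.6 sin 69.6° = 72.73 m/s.
Time to reach x = 79.1 m: t = x / v_x = 79.1 / 27.05 = 2.924 s.
y = v_y0 t − ½ g t² = 72.73×2.924 − 4.905×2.924² = 171 m.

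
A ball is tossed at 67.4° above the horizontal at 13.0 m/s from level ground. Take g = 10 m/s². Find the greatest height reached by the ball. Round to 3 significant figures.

Vertical component of launch velocity: v_y = 13.0 sin 67.4° = 12.00 m/s.
At the highest point the vertical velocity is zero, so v_y² = 2 g h_max.
h_max = (12.00)² / (2 × 10) = 144.0 / 20.00 = 7.20 m.

7.20 m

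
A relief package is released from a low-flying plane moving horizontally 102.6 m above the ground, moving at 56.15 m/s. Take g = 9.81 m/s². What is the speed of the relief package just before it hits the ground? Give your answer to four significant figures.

71.87 m/s

Fall time: t = √(2 × 102.6 / 9.81) = 4.5736 s.
At impact: v_x = 56.15 m/s (unchanged), v_y = g t = 9.81 × 4.5736 = 44.867 m/s.
Speed = √(v_x² + v_y²) = √(3152.8 + 2013.0) = 71.87 m/s.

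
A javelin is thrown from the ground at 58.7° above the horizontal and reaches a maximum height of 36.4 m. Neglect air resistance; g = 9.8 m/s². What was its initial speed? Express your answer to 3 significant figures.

31.3 m/s

At maximum height v_y = 0, so (v₀ sin θ)² = 2 g H.
v₀ sin 58.7° = √(2 × 9.8 × 36.4) = 26.71 m/s.
v₀ = 26.71 / sin 58.7° = 26.71 / 0.8545 = 31.3 m/s.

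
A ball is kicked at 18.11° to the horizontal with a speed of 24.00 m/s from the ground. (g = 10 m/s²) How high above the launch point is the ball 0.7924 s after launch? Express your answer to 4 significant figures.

v_y0 = 24.00 sin 18.11° = 7.4602 m/s.
y(t) = v_y0 t − ½ g t² = 7.4602×0.7924 − 5.000×0.7924² = 2.772 m.

2.772 m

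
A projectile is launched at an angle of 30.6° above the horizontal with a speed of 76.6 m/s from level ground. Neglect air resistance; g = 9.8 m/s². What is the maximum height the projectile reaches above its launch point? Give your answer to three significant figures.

77.6 m

Vertical component of launch velocity: v_y = 76.6 sin 30.6° = 38.99 m/s.
At the highest point the vertical velocity is zero, so v_y² = 2 g h_max.
h_max = (38.99)² / (2 × 9.8) = 1520 / 19.60 = 77.6 m.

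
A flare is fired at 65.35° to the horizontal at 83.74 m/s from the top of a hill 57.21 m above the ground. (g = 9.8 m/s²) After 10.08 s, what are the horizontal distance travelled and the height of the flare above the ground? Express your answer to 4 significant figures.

v_x = 83.74 cos 65.35° = 34.926 m/s; v_y0 = 83.74 sin 65.35° = 76.109 m/s.
x = v_x t = 34.926 × 10.08 = 352.1 m.
y = 57.21 + v_y0 t − ½ g t² = 326.5 m.

x = 352.1 m, y = 326.5 m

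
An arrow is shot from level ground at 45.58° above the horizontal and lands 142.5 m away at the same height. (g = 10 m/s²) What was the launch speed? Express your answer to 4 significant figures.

37.75 m/s

On level ground, R = v₀² sin(2θ) / g, so v₀ = √(R g / sin 2θ).
sin(2 × 45.58°) = 0.9998.
v₀ = √(142.5 × 10 / 0.9998) = √1425.3 = 37.75 m/s.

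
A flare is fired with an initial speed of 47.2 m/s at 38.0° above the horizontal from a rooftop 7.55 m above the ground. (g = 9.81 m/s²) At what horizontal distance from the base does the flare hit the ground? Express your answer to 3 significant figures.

Components: v_x = 47.2 cos 38.0° = 37.19 m/s, v_y = 47.2 sin 38.0° = 29.06 m/s.
Vertical: 0 = 7.55 + 29.06 t − ½(9.81) t² ⇒ 4.905 t² − 29.06 t − 7.55 = 0.
t = [29.06 + √(844.5 + 148.1)] / 9.810 = 6.174 s.
Horizontal: R = v_x · t = 37.19 × 6.174 = 230 m.

230 m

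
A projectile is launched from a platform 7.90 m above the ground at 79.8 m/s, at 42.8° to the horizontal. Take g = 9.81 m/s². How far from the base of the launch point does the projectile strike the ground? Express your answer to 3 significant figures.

656 m

Components: v_x = 79.8 cos 42.8° = 58.55 m/s, v_y = 79.8 sin 42.8° = 54.22 m/s.
Vertical: 0 = 7.90 + 54.22 t − ½(9.81) t² ⇒ 4.905 t² − 54.22 t − 7.90 = 0.
t = [54.22 + √(2940 + 155.0)] / 9.810 = 11.20 s.
Horizontal: R = v_x · t = 58.55 × 11.20 = 656 m.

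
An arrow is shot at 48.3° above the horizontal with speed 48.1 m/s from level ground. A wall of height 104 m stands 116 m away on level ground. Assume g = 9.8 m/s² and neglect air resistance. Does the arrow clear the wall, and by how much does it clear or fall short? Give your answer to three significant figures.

v_x = 48.1 cos 48.3° = 32.00 m/s; v_y0 = 48.1 sin 48.3° = 35.91 m/s.
Time to reach the wall: t = 116 / 32.00 = 3.625 s.
Height at that point: y = 35.91×3.625 − 4.900×3.625² = 65.78 m.
That is 104 − 65.78 = 38.2 m below the top of the wall, so the arrow does not clear it.

No — it falls 38.2 m short of clearing the wall.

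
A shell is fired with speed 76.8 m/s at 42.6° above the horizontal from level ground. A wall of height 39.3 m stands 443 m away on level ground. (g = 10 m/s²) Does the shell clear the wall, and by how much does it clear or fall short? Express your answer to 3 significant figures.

v_x = 76.8 cos 42.6° = 56.53 m/s; v_y0 = 76.8 sin 42.6° = 51.98 m/s.
Time to reach the wall: t = 443 / 56.53 = 7.837 s.
Height at that point: y = 51.98×7.837 − 5.000×7.837² = 100.3 m.
That is 100.3 − 39.3 = 61.0 m above the top of the wall, so the shell clears it.

Yes — it clears the wall by 61.0 m.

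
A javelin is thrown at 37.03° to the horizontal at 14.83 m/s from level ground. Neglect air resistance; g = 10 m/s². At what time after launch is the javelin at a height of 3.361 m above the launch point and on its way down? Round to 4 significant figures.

v_y0 = 14.83 sin 37.03° = 8.9311 m/s.
Set y = v_y0 t − ½ g t² = 3.361: 5.000 t² − 8.9311 t + 3.361 = 0.
t = [8.9311 ± √(79.765 − 67.220)] / 10 = (8.9311 ± 3.5419) / 10, giving t = 0.5389 s or t = 1.247 s.
On the way down corresponds to the larger root: t = 1.247 s.

1.247 s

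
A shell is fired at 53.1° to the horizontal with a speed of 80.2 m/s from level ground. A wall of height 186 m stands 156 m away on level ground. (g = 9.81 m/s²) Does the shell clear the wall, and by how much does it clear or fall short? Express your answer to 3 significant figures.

v_x = 80.2 cos 53.1° = 48.15 m/s; v_y0 = 80.2 sin 53.1° = 64.13 m/s.
Time to reach the wall: t = 156 / 48.15 = 3.240 s.
Height at that point: y = 64.13×3.240 − 4.905×3.240² = 156.3 m.
That is 186 − 156.3 = 29.7 m below the top of the wall, so the shell does not clear it.

No — it falls 29.7 m short of clearing the wall.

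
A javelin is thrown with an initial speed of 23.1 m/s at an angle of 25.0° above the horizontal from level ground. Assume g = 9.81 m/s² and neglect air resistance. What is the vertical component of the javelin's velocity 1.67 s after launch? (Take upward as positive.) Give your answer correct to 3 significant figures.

-6.62 m/s

Initial vertical component: v_y0 = 23.1 sin 25.0° = 9.762 m/s.
v_y(t) = v_y0 − g t = 9.762 − 9.81 × 1.67 = -6.62 m/s.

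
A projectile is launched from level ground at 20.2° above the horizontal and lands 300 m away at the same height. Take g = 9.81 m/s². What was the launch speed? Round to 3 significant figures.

67.4 m/s

On level ground, R = v₀² sin(2θ) / g, so v₀ = √(R g / sin 2θ).
sin(2 × 20.2°) = 0.6481.
v₀ = √(300 × 9.81 / 0.6481) = √4541 = 67.4 m/s.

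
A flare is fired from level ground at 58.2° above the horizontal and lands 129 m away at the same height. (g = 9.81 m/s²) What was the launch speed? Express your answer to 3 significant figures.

37.6 m/s

On level ground, R = v₀² sin(2θ) / g, so v₀ = √(R g / sin 2θ).
sin(2 × 58.2°) = 0.8957.
v₀ = √(129 × 9.81 / 0.8957) = √1413 = 37.6 m/s.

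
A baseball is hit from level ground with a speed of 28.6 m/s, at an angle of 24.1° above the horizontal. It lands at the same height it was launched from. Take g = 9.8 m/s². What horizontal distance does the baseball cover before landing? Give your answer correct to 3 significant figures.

For level ground, R = v₀² sin(2θ) / g.
sin(2 × 24.1°) = sin 48.20° = 0.7455.
R = (28.6)² × 0.7455 / 9.8 = 62.2 m.

62.2 m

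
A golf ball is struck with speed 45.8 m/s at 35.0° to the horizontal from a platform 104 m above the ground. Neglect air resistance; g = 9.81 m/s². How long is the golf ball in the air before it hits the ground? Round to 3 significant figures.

Vertical component: v_y = 45.8 sin 35.0° = 26.27 m/s.
Taking up as positive with launch at y = 104 m, landing at y = 0: 0 = 104 + 26.27 t − ½(9.81) t².
Solving 4.905 t² − 26.27 t − 104 = 0 gives t = [26.27 + √(26.27² + 4·4.905·104)] / 9.810 = 8.00 s.

8.00 s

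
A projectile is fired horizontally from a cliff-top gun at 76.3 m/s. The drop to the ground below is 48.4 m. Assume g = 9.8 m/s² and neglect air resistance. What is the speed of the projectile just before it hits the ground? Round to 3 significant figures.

Fall time: t = √(2 × 48.4 / 9.8) = 3.143 s.
At impact: v_x = 76.3 m/s (unchanged), v_y = g t = 9.8 × 3.143 = 30.80 m/s.
Speed = √(v_x² + v_y²) = √(5822 + 948.6) = 82.3 m/s.

82.3 m/s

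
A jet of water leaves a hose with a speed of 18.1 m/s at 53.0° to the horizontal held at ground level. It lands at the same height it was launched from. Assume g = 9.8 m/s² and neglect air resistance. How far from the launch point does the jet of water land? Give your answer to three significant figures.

For level ground, R = v₀² sin(2θ) / g.
sin(2 × 53.0°) = sin 106.0° = 0.9613.
R = (18.1)² × 0.9613 / 9.8 = 32.1 m.

32.1 m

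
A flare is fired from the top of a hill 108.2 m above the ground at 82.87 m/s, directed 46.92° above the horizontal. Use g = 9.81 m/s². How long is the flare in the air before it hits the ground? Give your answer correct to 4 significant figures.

13.92 s

Vertical component: v_y = 82.87 sin 46.92° = 60.528 m/s.
Taking up as positive with launch at y = 108.2 m, landing at y = 0: 0 = 108.2 + 60.528 t − ½(9.81) t².
Solving 4.905 t² − 60.528 t − 108.2 = 0 gives t = [60.528 + √(60.528² + 4·4.905·108.2)] / 9.810 = 13.92 s.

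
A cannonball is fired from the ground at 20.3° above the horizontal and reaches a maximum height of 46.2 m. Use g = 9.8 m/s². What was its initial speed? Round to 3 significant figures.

At maximum height v_y = 0, so (v₀ sin θ)² = 2 g H.
v₀ sin 20.3° = √(2 × 9.8 × 46.2) = 30.09 m/s.
v₀ = 30.09 / sin 20.3° = 30.09 / 0.3469 = 86.7 m/s.

86.7 m/s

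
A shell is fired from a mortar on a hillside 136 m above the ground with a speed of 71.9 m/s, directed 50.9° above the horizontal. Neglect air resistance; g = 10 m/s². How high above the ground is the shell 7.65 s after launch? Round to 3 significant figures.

270 m

v_y0 = 71.9 sin 50.9° = 55.80 m/s.
y(t) = 136 + v_y0 t − ½ g t² = 136 + 55.80×7.65 − ½×10×7.65² = 270 m.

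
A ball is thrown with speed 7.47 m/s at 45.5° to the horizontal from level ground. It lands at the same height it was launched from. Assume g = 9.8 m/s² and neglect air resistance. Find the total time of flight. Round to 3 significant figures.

1.09 s

Vertical component: v_y = 7.47 sin 45.5° = 5.328 m/s.
For a projectile landing at launch height, time of flight is t = 2 v_y / g = 2 × 5.328 / 9.8 = 1.09 s.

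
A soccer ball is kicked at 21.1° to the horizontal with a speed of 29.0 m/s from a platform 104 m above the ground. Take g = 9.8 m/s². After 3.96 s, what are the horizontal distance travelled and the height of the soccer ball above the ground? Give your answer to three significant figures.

x = 107 m, y = 68.5 m

v_x = 29.0 cos 21.1° = 27.06 m/s; v_y0 = 29.0 sin 21.1° = 10.44 m/s.
x = v_x t = 27.06 × 3.96 = 107 m.
y = 104 + v_y0 t − ½ g t² = 68.5 m.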